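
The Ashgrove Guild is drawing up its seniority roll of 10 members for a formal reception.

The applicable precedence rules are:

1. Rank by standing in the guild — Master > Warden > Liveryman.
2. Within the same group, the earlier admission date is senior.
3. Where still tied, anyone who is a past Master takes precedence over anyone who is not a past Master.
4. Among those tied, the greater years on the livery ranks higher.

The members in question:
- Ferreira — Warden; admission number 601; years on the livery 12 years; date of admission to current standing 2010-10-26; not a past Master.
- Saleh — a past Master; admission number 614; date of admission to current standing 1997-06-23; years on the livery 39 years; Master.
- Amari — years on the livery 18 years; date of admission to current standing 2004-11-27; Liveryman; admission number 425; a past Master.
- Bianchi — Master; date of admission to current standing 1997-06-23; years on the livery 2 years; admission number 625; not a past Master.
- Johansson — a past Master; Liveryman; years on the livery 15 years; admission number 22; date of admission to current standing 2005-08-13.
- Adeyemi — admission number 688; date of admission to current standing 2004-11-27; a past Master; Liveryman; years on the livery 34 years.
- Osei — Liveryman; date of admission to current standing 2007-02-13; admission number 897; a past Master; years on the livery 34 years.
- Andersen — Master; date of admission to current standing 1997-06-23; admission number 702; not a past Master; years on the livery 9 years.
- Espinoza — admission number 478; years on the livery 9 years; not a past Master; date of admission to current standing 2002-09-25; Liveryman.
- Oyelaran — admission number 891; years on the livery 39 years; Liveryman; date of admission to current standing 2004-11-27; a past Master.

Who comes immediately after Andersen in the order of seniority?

Bianchi

By standing in the guild: Saleh, Andersen and Bianchi (Master); then Ferreira (Warden); then Espinoza, Oyelaran, Adeyemi, Amari, Johansson and Osei (Liveryman).
Saleh, Andersen and Bianchi all have date of admission to current standing 1997-06-23, so the next rule applies.
Among Saleh, Andersen and Bianchi, a past Master before not a past Master: Saleh (a past Master) before Andersen and Bianchi (not a past Master).
Among Andersen and Bianchi, by years on the livery (higher first): Andersen (9 years) before Bianchi (2 years).
Among Espinoza, Oyelaran, Adeyemi, Amari, Johansson and Osei, by date of admission to current standing (earlier first): Espinoza (2002-09-25) before Oyelaran, Adeyemi and Amari (2004-11-27) before Johansson (2005-08-13) before Osei (2007-02-13).
Oyelaran, Adeyemi and Amari are each a past Master, so the next rule applies.
Among Oyelaran, Adeyemi and Amari, by years on the livery (higher first): Oyelaran (39 years) before Adeyemi (34 years) before Amari (18 years).
Order: Saleh, Andersen, Bianchi, Ferreira, Espinoza, Oyelaran, Adeyemi, Amari, Johansson, Osei.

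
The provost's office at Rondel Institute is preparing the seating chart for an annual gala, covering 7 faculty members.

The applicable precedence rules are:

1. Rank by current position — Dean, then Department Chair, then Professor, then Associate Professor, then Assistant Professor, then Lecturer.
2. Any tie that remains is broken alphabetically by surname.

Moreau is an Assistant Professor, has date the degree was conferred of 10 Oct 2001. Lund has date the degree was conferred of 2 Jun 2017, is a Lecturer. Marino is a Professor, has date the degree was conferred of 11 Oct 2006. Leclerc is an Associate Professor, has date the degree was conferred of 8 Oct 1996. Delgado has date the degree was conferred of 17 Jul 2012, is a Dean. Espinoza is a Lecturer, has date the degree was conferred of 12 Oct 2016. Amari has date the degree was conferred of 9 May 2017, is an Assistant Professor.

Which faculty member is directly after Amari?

By current position: Delgado (Dean); then Marino (Professor); then Leclerc (Associate Professor); then Amari and Moreau (Assistant Professor); then Espinoza and Lund (Lecturer).
Among Amari and Moreau, alphabetically by surname: Amari before Moreau.
Among Espinoza and Lund, alphabetically by surname: Espinoza before Lund.
Order: Delgado, Marino, Leclerc, Amari, Moreau, Espinoza, Lund.

Moreau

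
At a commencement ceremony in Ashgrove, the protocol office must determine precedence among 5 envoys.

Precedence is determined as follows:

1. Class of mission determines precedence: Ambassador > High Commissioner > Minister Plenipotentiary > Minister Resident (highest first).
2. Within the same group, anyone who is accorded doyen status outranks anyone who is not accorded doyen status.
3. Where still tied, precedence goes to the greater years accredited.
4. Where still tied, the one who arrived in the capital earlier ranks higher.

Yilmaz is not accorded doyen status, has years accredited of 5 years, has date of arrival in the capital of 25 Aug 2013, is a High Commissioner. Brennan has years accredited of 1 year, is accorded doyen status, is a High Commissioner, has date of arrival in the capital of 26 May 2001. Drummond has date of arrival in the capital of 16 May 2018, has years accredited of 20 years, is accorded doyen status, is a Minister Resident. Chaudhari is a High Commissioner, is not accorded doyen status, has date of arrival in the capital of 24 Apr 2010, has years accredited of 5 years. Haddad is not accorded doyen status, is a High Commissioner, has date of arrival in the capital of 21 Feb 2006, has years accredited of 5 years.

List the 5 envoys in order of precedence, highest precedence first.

Brennan, Haddad, Chaudhari, Yilmaz, Drummond

By class of mission: Brennan, Haddad, Chaudhari and Yilmaz (High Commissioner); then Drummond (Minister Resident).
Among Brennan, Haddad, Chaudhari and Yilmaz, accorded doyen status before not accorded doyen status: Brennan (accorded doyen status) before Haddad, Chaudhari and Yilmaz (not accorded doyen status).
Haddad, Chaudhari and Yilmaz all have years accredited 5 years, so the next rule applies.
Among Haddad, Chaudhari and Yilmaz, by date of arrival in the capital (earlier first): Haddad (21 Feb 2006) before Chaudhari (24 Apr 2010) before Yilmaz (25 Aug 2013).
Full order: Brennan, Haddad, Chaudhari, Yilmaz, Drummond.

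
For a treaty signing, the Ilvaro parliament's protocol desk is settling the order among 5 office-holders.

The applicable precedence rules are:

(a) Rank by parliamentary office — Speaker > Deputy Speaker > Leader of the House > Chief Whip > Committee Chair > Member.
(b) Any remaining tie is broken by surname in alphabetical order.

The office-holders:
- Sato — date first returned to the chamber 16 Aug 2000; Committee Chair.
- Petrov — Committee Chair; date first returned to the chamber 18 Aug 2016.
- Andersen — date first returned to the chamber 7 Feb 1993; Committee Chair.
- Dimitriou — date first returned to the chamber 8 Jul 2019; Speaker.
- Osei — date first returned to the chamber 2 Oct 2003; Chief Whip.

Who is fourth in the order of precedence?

By parliamentary office: Dimitriou (Speaker); then Osei (Chief Whip); then Andersen, Petrov and Sato (Committee Chair).
Among Andersen, Petrov and Sato, alphabetically by surname: Andersen before Petrov before Sato.
Order: Dimitriou, Osei, Andersen, Petrov, Sato.

Petrov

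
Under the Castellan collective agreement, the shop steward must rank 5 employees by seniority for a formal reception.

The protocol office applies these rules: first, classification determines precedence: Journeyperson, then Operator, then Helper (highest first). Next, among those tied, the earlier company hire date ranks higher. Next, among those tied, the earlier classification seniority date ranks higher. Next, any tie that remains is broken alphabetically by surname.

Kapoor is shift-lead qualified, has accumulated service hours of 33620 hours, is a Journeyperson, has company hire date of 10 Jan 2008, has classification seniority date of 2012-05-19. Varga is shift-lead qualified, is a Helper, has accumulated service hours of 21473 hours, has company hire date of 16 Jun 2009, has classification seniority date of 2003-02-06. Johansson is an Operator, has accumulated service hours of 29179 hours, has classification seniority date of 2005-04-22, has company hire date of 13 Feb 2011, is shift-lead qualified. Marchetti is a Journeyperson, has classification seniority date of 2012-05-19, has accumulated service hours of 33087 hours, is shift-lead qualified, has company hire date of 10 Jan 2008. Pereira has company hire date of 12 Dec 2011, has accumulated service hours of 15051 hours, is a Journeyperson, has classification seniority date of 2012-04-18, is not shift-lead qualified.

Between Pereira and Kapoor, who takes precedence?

Kapoor

By classification: Kapoor, Marchetti and Pereira (Journeyperson); then Johansson (Operator); then Varga (Helper).
Among Kapoor, Marchetti and Pereira, by company hire date (earlier first): Kapoor and Marchetti (10 Jan 2008) before Pereira (12 Dec 2011).
Kapoor and Marchetti both have classification seniority date 2012-05-19, so the next rule applies.
Among Kapoor and Marchetti, alphabetically by surname: Kapoor before Marchetti.
So Kapoor takes precedence.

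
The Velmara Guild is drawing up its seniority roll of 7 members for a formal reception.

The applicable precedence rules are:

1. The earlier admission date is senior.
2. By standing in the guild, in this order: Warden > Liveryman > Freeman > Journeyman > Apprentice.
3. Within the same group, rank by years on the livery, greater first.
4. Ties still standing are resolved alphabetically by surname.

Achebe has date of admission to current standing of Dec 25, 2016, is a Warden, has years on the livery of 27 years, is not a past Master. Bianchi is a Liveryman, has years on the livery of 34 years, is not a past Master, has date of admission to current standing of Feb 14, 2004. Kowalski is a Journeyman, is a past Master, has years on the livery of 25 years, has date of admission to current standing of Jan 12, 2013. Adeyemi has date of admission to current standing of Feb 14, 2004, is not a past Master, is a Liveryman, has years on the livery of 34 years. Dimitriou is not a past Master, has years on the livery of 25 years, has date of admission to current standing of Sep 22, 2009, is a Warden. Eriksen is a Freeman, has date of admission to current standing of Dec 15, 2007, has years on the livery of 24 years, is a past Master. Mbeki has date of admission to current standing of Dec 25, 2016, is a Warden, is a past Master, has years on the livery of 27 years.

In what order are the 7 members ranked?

Adeyemi, Bianchi, Eriksen, Dimitriou, Kowalski, Achebe, Mbeki

By date of admission to current standing (earlier first): Adeyemi and Bianchi (both Feb 14, 2004); then Eriksen (Dec 15, 2007); then Dimitriou (Sep 22, 2009); then Kowalski (Jan 12, 2013); then Achebe and Mbeki (both Dec 25, 2016).
Adeyemi and Bianchi are each Liveryman, so the next rule applies.
Adeyemi and Bianchi both have years on the livery 34 years, so the next rule applies.
Among Adeyemi and Bianchi, alphabetically by surname: Adeyemi before Bianchi.
Achebe and Mbeki are each Warden, so the next rule applies.
Achebe and Mbeki both have years on the livery 27 years, so the next rule applies.
Among Achebe and Mbeki, alphabetically by surname: Achebe before Mbeki.
Full order: Adeyemi, Bianchi, Eriksen, Dimitriou, Kowalski, Achebe, Mbeki.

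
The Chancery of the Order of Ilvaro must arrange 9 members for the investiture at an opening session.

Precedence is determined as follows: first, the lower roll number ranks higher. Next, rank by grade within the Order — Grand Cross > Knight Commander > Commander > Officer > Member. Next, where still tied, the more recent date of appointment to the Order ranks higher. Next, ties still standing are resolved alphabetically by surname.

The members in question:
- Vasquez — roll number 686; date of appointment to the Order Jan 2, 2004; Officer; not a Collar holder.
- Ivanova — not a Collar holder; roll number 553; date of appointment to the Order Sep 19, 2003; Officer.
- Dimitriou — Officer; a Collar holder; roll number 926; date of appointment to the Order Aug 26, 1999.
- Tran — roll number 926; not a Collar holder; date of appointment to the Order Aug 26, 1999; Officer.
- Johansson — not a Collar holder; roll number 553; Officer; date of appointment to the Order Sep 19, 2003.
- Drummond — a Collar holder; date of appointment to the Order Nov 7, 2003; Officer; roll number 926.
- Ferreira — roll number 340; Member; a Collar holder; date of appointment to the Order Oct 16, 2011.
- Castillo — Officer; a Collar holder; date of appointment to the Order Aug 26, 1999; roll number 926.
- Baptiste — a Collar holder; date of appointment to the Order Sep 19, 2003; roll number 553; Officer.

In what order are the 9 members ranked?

Ferreira, Baptiste, Ivanova, Johansson, Vasquez, Drummond, Castillo, Dimitriou, Tran

By roll number (lower first): Ferreira (340); then Baptiste, Ivanova and Johansson (each 553); then Vasquez (686); then Drummond, Castillo, Dimitriou and Tran (each 926).
Baptiste, Ivanova and Johansson are each Officer, so the next rule applies.
Baptiste, Ivanova and Johansson all have date of appointment to the Order Sep 19, 2003, so the next rule applies.
Among Baptiste, Ivanova and Johansson, alphabetically by surname: Baptiste before Ivanova before Johansson.
Drummond, Castillo, Dimitriou and Tran are each Officer, so the next rule applies.
Among Drummond, Castillo, Dimitriou and Tran, by date of appointment to the Order (later first): Drummond (Nov 7, 2003) before Castillo, Dimitriou and Tran (Aug 26, 1999).
Among Castillo, Dimitriou and Tran, alphabetically by surname: Castillo before Dimitriou before Tran.
Full order: Ferreira, Baptiste, Ivanova, Johansson, Vasquez, Drummond, Castillo, Dimitriou, Tran.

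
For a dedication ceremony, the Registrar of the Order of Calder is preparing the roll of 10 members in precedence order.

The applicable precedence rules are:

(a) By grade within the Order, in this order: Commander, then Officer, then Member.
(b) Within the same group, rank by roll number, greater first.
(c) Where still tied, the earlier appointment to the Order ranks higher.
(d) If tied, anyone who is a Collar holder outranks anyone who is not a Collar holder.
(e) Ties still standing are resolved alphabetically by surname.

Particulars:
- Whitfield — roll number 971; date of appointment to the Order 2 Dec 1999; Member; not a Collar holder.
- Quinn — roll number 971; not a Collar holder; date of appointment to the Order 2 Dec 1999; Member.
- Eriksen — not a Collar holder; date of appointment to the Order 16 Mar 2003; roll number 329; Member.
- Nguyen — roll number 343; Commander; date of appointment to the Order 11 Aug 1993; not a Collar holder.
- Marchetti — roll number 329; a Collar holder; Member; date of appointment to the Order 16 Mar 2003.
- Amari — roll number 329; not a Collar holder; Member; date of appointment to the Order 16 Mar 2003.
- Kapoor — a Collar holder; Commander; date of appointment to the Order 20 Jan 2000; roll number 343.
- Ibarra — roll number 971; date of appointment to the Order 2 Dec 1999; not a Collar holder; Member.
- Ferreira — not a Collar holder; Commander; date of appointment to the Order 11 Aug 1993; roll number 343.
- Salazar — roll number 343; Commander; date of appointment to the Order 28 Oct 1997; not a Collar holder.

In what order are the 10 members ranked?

Ferreira, Nguyen, Salazar, Kapoor, Ibarra, Quinn, Whitfield, Marchetti, Amari, Eriksen

By grade within the Order: Ferreira, Nguyen, Salazar and Kapoor (Commander); then Ibarra, Quinn, Whitfield, Marchetti, Amari and Eriksen (Member).
Ferreira, Nguyen, Salazar and Kapoor all have roll number 343, so the next rule applies.
Among Ferreira, Nguyen, Salazar and Kapoor, by date of appointment to the Order (earlier first): Ferreira and Nguyen (11 Aug 1993) before Salazar (28 Oct 1997) before Kapoor (20 Jan 2000).
Ferreira and Nguyen are each not a Collar holder, so the next rule applies.
Among Ferreira and Nguyen, alphabetically by surname: Ferreira before Nguyen.
Among Ibarra, Quinn, Whitfield, Marchetti, Amari and Eriksen, by roll number (higher first): Ibarra, Quinn and Whitfield (971) before Marchetti, Amari and Eriksen (329).
Ibarra, Quinn and Whitfield all have date of appointment to the Order 2 Dec 1999, so the next rule applies.
Ibarra, Quinn and Whitfield are each not a Collar holder, so the next rule applies.
Among Ibarra, Quinn and Whitfield, alphabetically by surname: Ibarra before Quinn before Whitfield.
Marchetti, Amari and Eriksen all have date of appointment to the Order 16 Mar 2003, so the next rule applies.
Among Marchetti, Amari and Eriksen, a Collar holder before not a Collar holder: Marchetti (a Collar holder) before Amari and Eriksen (not a Collar holder).
Among Amari and Eriksen, alphabetically by surname: Amari before Eriksen.
Full order: Ferreira, Nguyen, Salazar, Kapoor, Ibarra, Quinn, Whitfield, Marchetti, Amari, Eriksen.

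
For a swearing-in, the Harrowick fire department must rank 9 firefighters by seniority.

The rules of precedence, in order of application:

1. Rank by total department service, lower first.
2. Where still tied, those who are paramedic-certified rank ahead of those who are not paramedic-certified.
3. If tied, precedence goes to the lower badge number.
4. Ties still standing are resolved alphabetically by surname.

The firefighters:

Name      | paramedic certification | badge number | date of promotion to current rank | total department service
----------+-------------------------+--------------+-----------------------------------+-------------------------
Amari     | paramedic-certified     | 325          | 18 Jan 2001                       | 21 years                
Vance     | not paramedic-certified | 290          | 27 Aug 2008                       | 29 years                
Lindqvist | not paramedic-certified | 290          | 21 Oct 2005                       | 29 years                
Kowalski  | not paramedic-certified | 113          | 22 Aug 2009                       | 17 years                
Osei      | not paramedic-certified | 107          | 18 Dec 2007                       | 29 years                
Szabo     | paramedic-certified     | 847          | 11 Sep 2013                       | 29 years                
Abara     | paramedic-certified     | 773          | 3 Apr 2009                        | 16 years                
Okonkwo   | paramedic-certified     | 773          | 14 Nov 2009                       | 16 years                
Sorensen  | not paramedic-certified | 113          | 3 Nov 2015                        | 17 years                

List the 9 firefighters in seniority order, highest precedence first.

Abara, Okonkwo, Kowalski, Sorensen, Amari, Szabo, Osei, Lindqvist, Vance

By total department service (lower first): Abara and Okonkwo (both 16 years); then Kowalski and Sorensen (both 17 years); then Amari (21 years); then Szabo, Osei, Lindqvist and Vance (each 29 years).
Abara and Okonkwo are each paramedic-certified, so the next rule applies.
Abara and Okonkwo both have badge number 773, so the next rule applies.
Among Abara and Okonkwo, alphabetically by surname: Abara before Okonkwo.
Kowalski and Sorensen are each not paramedic-certified, so the next rule applies.
Kowalski and Sorensen both have badge number 113, so the next rule applies.
Among Kowalski and Sorensen, alphabetically by surname: Kowalski before Sorensen.
Among Szabo, Osei, Lindqvist and Vance, paramedic-certified before not paramedic-certified: Szabo (paramedic-certified) before Osei, Lindqvist and Vance (not paramedic-certified).
Among Osei, Lindqvist and Vance, by badge number (lower first): Osei (107) before Lindqvist and Vance (290).
Among Lindqvist and Vance, alphabetically by surname: Lindqvist before Vance.
Full order: Abara, Okonkwo, Kowalski, Sorensen, Amari, Szabo, Osei, Lindqvist, Vance.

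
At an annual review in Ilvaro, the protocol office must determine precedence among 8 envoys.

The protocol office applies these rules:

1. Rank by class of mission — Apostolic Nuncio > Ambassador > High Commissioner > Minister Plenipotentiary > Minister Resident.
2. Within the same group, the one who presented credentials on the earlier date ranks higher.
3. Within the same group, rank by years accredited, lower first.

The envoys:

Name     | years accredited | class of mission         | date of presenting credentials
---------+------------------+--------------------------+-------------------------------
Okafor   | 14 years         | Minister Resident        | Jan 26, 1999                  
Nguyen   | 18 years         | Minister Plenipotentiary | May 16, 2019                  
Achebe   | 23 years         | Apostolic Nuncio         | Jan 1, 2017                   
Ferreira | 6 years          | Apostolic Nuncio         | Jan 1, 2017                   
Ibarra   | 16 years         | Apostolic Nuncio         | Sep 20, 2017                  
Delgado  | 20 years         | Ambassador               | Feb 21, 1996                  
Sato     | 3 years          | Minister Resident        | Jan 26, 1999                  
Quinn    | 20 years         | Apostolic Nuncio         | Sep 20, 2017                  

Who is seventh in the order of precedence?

Sato

By class of mission: Ferreira, Achebe, Ibarra and Quinn (Apostolic Nuncio); then Delgado (Ambassador); then Nguyen (Minister Plenipotentiary); then Sato and Okafor (Minister Resident).
Among Ferreira, Achebe, Ibarra and Quinn, by date of presenting credentials (earlier first): Ferreira and Achebe (Jan 1, 2017) before Ibarra and Quinn (Sep 20, 2017).
Among Ferreira and Achebe, by years accredited (lower first): Ferreira (6 years) before Achebe (23 years).
Among Ibarra and Quinn, by years accredited (lower first): Ibarra (16 years) before Quinn (20 years).
Sato and Okafor both have date of presenting credentials Jan 26, 1999, so the next rule applies.
Among Sato and Okafor, by years accredited (lower first): Sato (3 years) before Okafor (14 years).
Order: Ferreira, Achebe, Ibarra, Quinn, Delgado, Nguyen, Sato, Okafor.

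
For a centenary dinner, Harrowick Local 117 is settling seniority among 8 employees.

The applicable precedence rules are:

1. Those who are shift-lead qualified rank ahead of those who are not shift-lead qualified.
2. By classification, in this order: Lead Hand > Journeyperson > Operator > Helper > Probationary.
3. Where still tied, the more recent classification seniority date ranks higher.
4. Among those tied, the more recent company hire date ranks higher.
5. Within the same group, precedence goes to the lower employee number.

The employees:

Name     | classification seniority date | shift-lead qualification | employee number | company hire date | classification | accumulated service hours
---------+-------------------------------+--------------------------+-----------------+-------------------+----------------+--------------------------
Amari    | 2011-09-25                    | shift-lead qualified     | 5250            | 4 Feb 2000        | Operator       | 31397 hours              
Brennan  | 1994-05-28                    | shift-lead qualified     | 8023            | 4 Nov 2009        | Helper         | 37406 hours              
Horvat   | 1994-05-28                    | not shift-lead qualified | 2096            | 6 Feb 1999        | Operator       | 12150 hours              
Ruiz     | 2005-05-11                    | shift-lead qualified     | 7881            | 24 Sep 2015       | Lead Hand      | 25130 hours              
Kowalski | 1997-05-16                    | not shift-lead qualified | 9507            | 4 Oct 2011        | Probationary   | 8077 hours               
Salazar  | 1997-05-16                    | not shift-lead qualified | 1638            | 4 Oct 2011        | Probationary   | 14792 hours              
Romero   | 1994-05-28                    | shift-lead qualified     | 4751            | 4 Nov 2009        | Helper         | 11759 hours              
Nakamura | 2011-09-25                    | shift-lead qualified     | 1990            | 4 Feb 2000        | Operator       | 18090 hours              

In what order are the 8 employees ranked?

By the first rule: Ruiz, Nakamura, Amari, Romero and Brennan (each shift-lead qualified); then Horvat, Salazar and Kowalski (each not shift-lead qualified).
Among Ruiz, Nakamura, Amari, Romero and Brennan, by classification: Ruiz (Lead Hand) before Nakamura and Amari (Operator) before Romero and Brennan (Helper).
Nakamura and Amari both have classification seniority date 2011-09-25, so the next rule applies.
Nakamura and Amari both have company hire date 4 Feb 2000, so the next rule applies.
Among Nakamura and Amari, by employee number (lower first): Nakamura (1990) before Amari (5250).
Romero and Brennan both have classification seniority date 1994-05-28, so the next rule applies.
Romero and Brennan both have company hire date 4 Nov 2009, so the next rule applies.
Among Romero and Brennan, by employee number (lower first): Romero (4751) before Brennan (8023).
Among Horvat, Salazar and Kowalski, by classification: Horvat (Operator) before Salazar and Kowalski (Probationary).
Salazar and Kowalski both have classification seniority date 1997-05-16, so the next rule applies.
Salazar and Kowalski both have company hire date 4 Oct 2011, so the next rule applies.
Among Salazar and Kowalski, by employee number (lower first): Salazar (1638) before Kowalski (9507).
Full order: Ruiz, Nakamura, Amari, Romero, Brennan, Horvat, Salazar, Kowalski.

Ruiz, Nakamura, Amari, Romero, Brennan, Horvat, Salazar, Kowalski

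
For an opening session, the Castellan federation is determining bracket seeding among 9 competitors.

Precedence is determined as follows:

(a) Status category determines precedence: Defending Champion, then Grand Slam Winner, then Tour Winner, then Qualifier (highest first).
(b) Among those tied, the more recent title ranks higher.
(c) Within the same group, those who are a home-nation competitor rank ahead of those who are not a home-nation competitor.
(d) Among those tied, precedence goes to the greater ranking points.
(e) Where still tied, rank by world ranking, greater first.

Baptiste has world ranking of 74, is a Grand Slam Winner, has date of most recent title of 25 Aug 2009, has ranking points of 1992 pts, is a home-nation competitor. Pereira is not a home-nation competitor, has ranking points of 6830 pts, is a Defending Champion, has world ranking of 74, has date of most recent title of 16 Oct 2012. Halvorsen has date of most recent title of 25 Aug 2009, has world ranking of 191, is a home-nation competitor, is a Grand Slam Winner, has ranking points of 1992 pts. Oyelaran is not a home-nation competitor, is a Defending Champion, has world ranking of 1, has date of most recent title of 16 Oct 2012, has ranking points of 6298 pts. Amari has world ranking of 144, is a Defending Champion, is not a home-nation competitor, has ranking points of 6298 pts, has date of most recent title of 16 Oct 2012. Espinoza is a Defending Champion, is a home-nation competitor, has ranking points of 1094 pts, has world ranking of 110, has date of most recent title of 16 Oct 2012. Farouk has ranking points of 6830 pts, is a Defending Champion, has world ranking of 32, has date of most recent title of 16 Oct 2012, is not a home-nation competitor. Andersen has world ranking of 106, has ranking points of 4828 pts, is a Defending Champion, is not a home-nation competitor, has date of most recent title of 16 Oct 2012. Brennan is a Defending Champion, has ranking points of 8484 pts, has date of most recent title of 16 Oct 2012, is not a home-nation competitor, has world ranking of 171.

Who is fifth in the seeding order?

By status category: Espinoza, Brennan, Pereira, Farouk, Amari, Oyelaran and Andersen (Defending Champion); then Halvorsen and Baptiste (Grand Slam Winner).
Espinoza, Brennan, Pereira, Farouk, Amari, Oyelaran and Andersen all have date of most recent title 16 Oct 2012, so the next rule applies.
Among Espinoza, Brennan, Pereira, Farouk, Amari, Oyelaran and Andersen, a home-nation competitor before not a home-nation competitor: Espinoza (a home-nation competitor) before Brennan, Pereira, Farouk, Amari, Oyelaran and Andersen (not a home-nation competitor).
Among Brennan, Pereira, Farouk, Amari, Oyelaran and Andersen, by ranking points (higher first): Brennan (8484 pts) before Pereira and Farouk (6830 pts) before Amari and Oyelaran (6298 pts) before Andersen (4828 pts).
Among Pereira and Farouk, by world ranking (higher first): Pereira (74) before Farouk (32).
Among Amari and Oyelaran, by world ranking (higher first): Amari (144) before Oyelaran (1).
Halvorsen and Baptiste both have date of most recent title 25 Aug 2009, so the next rule applies.
Halvorsen and Baptiste are each a home-nation competitor, so the next rule applies.
Halvorsen and Baptiste both have ranking points 1992 pts, so the next rule applies.
Among Halvorsen and Baptiste, by world ranking (higher first): Halvorsen (191) before Baptiste (74).
Order: Espinoza, Brennan, Pereira, Farouk, Amari, Oyelaran, Andersen, Halvorsen, Baptiste.

Amari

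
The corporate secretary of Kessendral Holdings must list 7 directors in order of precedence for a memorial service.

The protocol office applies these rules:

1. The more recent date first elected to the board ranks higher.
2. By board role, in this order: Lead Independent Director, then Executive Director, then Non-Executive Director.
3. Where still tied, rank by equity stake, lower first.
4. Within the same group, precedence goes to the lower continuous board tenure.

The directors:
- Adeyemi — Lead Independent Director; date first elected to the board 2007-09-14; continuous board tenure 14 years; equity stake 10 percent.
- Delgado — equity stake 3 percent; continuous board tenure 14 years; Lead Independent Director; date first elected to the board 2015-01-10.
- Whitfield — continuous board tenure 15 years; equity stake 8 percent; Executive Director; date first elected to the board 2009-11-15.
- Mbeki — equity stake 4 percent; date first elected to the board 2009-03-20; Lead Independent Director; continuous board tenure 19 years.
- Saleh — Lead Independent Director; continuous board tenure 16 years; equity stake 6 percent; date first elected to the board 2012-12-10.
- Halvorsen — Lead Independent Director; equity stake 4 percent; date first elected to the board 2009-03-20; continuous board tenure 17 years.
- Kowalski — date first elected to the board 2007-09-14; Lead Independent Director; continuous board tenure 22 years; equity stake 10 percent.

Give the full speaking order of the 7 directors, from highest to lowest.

Delgado, Saleh, Whitfield, Halvorsen, Mbeki, Adeyemi, Kowalski

By date first elected to the board (later first): Delgado (2015-01-10); then Saleh (2012-12-10); then Whitfield (2009-11-15); then Halvorsen and Mbeki (both 2009-03-20); then Adeyemi and Kowalski (both 2007-09-14).
Halvorsen and Mbeki are each Lead Independent Director, so the next rule applies.
Halvorsen and Mbeki both have equity stake 4 percent, so the next rule applies.
Among Halvorsen and Mbeki, by continuous board tenure (lower first): Halvorsen (17 years) before Mbeki (19 years).
Adeyemi and Kowalski are each Lead Independent Director, so the next rule applies.
Adeyemi and Kowalski both have equity stake 10 percent, so the next rule applies.
Among Adeyemi and Kowalski, by continuous board tenure (lower first): Adeyemi (14 years) before Kowalski (22 years).
Full order: Delgado, Saleh, Whitfield, Halvorsen, Mbeki, Adeyemi, Kowalski.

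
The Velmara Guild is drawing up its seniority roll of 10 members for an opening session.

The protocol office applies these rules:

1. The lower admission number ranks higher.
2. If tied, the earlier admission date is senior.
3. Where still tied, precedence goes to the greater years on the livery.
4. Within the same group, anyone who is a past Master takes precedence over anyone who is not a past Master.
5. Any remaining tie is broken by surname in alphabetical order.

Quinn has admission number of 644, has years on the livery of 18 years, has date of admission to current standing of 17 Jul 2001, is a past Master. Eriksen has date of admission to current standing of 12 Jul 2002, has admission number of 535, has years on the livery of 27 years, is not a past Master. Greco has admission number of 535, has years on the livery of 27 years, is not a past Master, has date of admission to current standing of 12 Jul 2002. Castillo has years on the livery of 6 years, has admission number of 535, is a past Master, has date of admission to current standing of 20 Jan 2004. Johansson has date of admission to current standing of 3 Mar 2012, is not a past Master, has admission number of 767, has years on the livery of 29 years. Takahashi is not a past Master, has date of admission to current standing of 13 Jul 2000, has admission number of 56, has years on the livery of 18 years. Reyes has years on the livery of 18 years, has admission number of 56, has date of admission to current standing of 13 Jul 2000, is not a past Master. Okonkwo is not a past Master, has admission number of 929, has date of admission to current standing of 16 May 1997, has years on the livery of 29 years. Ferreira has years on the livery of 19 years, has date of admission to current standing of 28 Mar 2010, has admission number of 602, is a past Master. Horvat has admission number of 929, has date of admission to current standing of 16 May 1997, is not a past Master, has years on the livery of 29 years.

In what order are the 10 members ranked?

By admission number (lower first): Reyes and Takahashi (both 56); then Eriksen, Greco and Castillo (each 535); then Ferreira (602); then Quinn (644); then Johansson (767); then Horvat and Okonkwo (both 929).
Reyes and Takahashi both have date of admission to current standing 13 Jul 2000, so the next rule applies.
Reyes and Takahashi both have years on the livery 18 years, so the next rule applies.
Reyes and Takahashi are each not a past Master, so the next rule applies.
Among Reyes and Takahashi, alphabetically by surname: Reyes before Takahashi.
Among Eriksen, Greco and Castillo, by date of admission to current standing (earlier first): Eriksen and Greco (12 Jul 2002) before Castillo (20 Jan 2004).
Eriksen and Greco both have years on the livery 27 years, so the next rule applies.
Eriksen and Greco are each not a past Master, so the next rule applies.
Among Eriksen and Greco, alphabetically by surname: Eriksen before Greco.
Horvat and Okonkwo both have date of admission to current standing 16 May 1997, so the next rule applies.
Horvat and Okonkwo both have years on the livery 29 years, so the next rule applies.
Horvat and Okonkwo are each not a past Master, so the next rule applies.
Among Horvat and Okonkwo, alphabetically by surname: Horvat before Okonkwo.
Full order: Reyes, Takahashi, Eriksen, Greco, Castillo, Ferreira, Quinn, Johansson, Horvat, Okonkwo.

Reyes, Takahashi, Eriksen, Greco, Castillo, Ferreira, Quinn, Johansson, Horvat, Okonkwo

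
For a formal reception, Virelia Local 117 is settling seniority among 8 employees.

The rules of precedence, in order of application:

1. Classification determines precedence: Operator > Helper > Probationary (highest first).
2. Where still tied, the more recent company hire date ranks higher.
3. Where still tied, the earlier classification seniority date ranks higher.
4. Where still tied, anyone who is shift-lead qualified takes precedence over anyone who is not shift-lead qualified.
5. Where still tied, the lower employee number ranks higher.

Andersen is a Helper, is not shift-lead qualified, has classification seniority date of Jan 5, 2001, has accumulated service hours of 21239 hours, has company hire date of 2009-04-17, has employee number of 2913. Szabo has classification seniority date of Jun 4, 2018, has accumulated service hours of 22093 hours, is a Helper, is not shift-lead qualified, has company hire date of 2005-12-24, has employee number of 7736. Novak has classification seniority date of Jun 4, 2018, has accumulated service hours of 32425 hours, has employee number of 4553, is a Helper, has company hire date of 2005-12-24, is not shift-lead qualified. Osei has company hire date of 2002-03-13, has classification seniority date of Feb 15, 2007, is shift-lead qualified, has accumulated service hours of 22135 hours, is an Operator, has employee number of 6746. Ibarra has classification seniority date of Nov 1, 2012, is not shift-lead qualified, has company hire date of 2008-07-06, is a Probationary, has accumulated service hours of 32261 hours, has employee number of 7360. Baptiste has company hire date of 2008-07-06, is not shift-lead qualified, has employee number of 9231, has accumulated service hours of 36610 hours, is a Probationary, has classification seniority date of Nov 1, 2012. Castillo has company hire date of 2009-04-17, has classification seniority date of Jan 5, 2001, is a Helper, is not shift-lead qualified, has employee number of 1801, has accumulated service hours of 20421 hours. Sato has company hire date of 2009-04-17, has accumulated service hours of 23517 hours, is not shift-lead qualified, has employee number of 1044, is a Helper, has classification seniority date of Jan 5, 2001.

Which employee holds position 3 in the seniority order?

Castillo

By classification: Osei (Operator); then Sato, Castillo, Andersen, Novak and Szabo (Helper); then Ibarra and Baptiste (Probationary).
Among Sato, Castillo, Andersen, Novak and Szabo, by company hire date (later first): Sato, Castillo and Andersen (2009-04-17) before Novak and Szabo (2005-12-24).
Sato, Castillo and Andersen all have classification seniority date Jan 5, 2001, so the next rule applies.
Sato, Castillo and Andersen are each not shift-lead qualified, so the next rule applies.
Among Sato, Castillo and Andersen, by employee number (lower first): Sato (1044) before Castillo (1801) before Andersen (2913).
Novak and Szabo both have classification seniority date Jun 4, 2018, so the next rule applies.
Novak and Szabo are each not shift-lead qualified, so the next rule applies.
Among Novak and Szabo, by employee number (lower first): Novak (4553) before Szabo (7736).
Ibarra and Baptiste both have company hire date 2008-07-06, so the next rule applies.
Ibarra and Baptiste both have classification seniority date Nov 1, 2012, so the next rule applies.
Ibarra and Baptiste are each not shift-lead qualified, so the next rule applies.
Among Ibarra and Baptiste, by employee number (lower first): Ibarra (7360) before Baptiste (9231).
Order: Osei, Sato, Castillo, Andersen, Novak, Szabo, Ibarra, Baptiste.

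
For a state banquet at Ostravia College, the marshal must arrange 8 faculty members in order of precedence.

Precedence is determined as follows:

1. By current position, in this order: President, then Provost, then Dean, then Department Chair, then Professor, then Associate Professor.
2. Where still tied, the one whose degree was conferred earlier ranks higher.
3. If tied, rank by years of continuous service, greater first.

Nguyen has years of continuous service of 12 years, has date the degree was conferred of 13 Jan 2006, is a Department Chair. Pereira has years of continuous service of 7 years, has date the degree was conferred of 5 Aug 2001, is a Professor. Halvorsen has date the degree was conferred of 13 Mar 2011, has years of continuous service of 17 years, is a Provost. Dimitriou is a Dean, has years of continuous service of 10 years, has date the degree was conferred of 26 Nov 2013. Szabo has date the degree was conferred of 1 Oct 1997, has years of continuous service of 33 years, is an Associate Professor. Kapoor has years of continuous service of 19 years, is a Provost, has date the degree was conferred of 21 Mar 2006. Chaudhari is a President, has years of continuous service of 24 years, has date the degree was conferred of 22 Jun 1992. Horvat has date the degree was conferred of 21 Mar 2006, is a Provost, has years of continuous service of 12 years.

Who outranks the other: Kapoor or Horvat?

By current position: Chaudhari (President); then Kapoor, Horvat and Halvorsen (Provost); then Dimitriou (Dean); then Nguyen (Department Chair); then Pereira (Professor); then Szabo (Associate Professor).
Among Kapoor, Horvat and Halvorsen, by date the degree was conferred (earlier first): Kapoor and Horvat (21 Mar 2006) before Halvorsen (13 Mar 2011).
Among Kapoor and Horvat, by years of continuous service (higher first): Kapoor (19 years) before Horvat (12 years).
So Kapoor takes precedence.

Kapoor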